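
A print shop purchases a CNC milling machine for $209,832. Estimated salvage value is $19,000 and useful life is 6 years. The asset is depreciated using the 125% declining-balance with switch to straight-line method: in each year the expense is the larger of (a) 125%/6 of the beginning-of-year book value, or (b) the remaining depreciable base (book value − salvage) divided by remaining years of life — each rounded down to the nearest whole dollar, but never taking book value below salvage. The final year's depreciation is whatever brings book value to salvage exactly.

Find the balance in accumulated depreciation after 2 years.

$78,322

Depreciable base = $209,832 − $19,000 = $190,832.
Year 1: DB = ⌊$209,832 × 125%/6⌋ = $43,715; SL = ⌊$190,832/6⌋ = $31,805 → take DB $43,715. Book value $166,117.
Year 2: DB = ⌊$166,117 × 125%/6⌋ = $34,607; SL = ⌊$147,117/5⌋ = $29,423 → take DB $34,607. Book value $131,510.
Accumulated through year 2 = $209,832 − $131,510 = $78,322.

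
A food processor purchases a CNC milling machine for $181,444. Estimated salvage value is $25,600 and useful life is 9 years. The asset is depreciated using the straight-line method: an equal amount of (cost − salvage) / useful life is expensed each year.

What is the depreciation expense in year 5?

$17,316

Depreciable base = $181,444 − $25,600 = $155,844.
Annual expense = $155,844 / 9 = $17,316.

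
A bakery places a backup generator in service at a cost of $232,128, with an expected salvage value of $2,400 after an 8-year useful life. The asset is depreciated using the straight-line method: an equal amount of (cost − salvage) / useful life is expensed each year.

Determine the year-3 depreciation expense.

Depreciable base = $232,128 − $2,400 = $229,728.
Annual expense = $229,728 / 8 = $28,716.

$28,716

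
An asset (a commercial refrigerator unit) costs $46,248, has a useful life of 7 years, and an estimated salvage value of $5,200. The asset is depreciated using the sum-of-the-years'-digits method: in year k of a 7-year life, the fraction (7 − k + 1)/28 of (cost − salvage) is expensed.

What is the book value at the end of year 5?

$9,598

Depreciable base = $46,248 − $5,200 = $41,048.
Sum of the years' digits = 7+6+5+4+3+2+1 = 28.
Year 1: $41,048 × 7/28 = $10,262. Book value $35,986.
Year 2: $41,048 × 6/28 = $8,796. Book value $27,190.
Year 3: $41,048 × 5/28 = $7,330. Book value $19,860.
Year 4: $41,048 × 4/28 = $5,864. Book value $13,996.
Year 5: $41,048 × 3/28 = $4,398. Book value $9,598.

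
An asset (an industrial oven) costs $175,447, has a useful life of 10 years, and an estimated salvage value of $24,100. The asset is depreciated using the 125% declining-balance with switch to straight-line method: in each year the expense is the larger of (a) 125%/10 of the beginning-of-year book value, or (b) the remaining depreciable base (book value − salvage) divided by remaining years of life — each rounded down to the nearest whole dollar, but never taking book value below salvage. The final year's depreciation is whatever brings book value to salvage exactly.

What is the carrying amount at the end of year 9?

Depreciable base = $175,447 − $24,100 = $151,347.
Year 1: DB = ⌊$175,447 × 125%/10⌋ = $21,930; SL = ⌊$151,347/10⌋ = $15,134 → take DB $21,930. Book value $153,517.
Year 2: DB = ⌊$153,517 × 125%/10⌋ = $19,189; SL = ⌊$129,417/9⌋ = $14,379 → take DB $19,189. Book value $134,328.
Year 3: DB = ⌊$134,328 × 125%/10⌋ = $16,791; SL = ⌊$110,228/8⌋ = $13,778 → take DB $16,791. Book value $117,537.
Year 4: DB = ⌊$117,537 × 125%/10⌋ = $14,692; SL = ⌊$93,437/7⌋ = $13,348 → take DB $14,692. Book value $102,845.
Year 5: DB = ⌊$102,845 × 125%/10⌋ = $12,855; SL = ⌊$78,745/6⌋ = $13,124 → take SL $13,124. Book value $89,721.
Year 6: DB = ⌊$89,721 × 125%/10⌋ = $11,215; SL = ⌊$65,621/5⌋ = $13,124 → take SL $13,124. Book value $76,597.
Year 7: DB = ⌊$76,597 × 125%/10⌋ = $9,574; SL = ⌊$52,497/4⌋ = $13,124 → take SL $13,124. Book value $63,473.
Year 8: DB = ⌊$63,473 × 125%/10⌋ = $7,934; SL = ⌊$39,373/3⌋ = $13,124 → take SL $13,124. Book value $50,349.
Year 9: DB = ⌊$50,349 × 125%/10⌋ = $6,293; SL = ⌊$26,249/2⌋ = $13,124 → take SL $13,124. Book value $37,225.

$37,225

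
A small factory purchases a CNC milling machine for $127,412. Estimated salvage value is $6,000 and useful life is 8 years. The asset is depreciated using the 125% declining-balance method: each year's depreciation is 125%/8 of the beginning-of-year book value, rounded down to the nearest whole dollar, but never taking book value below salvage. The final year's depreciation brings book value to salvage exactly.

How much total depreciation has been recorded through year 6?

$81,438

Depreciable base = $127,412 − $6,000 = $121,412.
Year 1: ⌊$127,412 × 125%/8⌋ = $19,908. Book value $107,504.
Year 2: ⌊$107,504 × 125%/8⌋ = $16,797. Book value $90,707.
Year 3: ⌊$90,707 × 125%/8⌋ = $14,172. Book value $76,535.
Year 4: ⌊$76,535 × 125%/8⌋ = $11,958. Book value $64,577.
Year 5: ⌊$64,577 × 125%/8⌋ = $10,090. Book value $54,487.
Year 6: ⌊$54,487 × 125%/8⌋ = $8,513. Book value $45,974.
Accumulated through year 6 = $127,412 − $45,974 = $81,438.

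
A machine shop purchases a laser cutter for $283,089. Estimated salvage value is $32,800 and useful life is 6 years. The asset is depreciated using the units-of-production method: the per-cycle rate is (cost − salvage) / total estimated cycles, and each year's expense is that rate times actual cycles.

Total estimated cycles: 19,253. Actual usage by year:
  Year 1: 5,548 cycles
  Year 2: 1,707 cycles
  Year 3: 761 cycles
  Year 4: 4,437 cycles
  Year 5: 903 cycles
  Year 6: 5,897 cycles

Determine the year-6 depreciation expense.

$76,661

Depreciable base = $283,089 − $32,800 = $250,289.
Rate = $250,289 / 19,253 cycles = $13 per cycle.
Year 1: 5,548 × $13 = $72,124. Book value $210,965.
Year 2: 1,707 × $13 = $22,191. Book value $188,774.
Year 3: 761 × $13 = $9,893. Book value $178,881.
Year 4: 4,437 × $13 = $57,681. Book value $121,200.
Year 5: 903 × $13 = $11,739. Book value $109,461.
Year 6: 5,897 × $13 = $76,661. Book value $32,800.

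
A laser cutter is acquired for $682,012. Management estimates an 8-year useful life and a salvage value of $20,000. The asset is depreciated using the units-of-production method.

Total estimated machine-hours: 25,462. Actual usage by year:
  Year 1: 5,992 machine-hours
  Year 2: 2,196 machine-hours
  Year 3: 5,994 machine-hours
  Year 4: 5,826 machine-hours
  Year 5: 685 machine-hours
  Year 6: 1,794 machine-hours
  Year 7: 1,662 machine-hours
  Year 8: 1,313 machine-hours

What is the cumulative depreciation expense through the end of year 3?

$368,732

Depreciable base = $682,012 − $20,000 = $662,012.
Rate = $662,012 / 25,462 machine-hours = $26 per machine-hour.
Year 1: 5,992 × $26 = $155,792. Book value $526,220.
Year 2: 2,196 × $26 = $57,096. Book value $469,124.
Year 3: 5,994 × $26 = $155,844. Book value $313,280.
Accumulated through year 3 = $682,012 − $313,280 = $368,732.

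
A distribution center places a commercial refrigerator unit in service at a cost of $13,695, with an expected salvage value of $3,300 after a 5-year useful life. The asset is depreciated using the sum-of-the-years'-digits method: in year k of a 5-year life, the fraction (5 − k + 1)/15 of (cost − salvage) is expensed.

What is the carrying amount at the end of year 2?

Depreciable base = $13,695 − $3,300 = $10,395.
Sum of the years' digits = 5+4+3+2+1 = 15.
Year 1: $10,395 × 5/15 = $3,465. Book value $10,230.
Year 2: $10,395 × 4/15 = $2,772. Book value $7,458.

$7,458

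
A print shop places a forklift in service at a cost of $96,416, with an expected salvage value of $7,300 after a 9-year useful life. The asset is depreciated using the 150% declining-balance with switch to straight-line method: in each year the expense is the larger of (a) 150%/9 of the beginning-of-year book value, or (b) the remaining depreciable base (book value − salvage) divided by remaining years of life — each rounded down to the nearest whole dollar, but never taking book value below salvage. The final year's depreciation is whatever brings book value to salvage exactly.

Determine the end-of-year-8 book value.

Depreciable base = $96,416 − $7,300 = $89,116.
Year 1: DB = ⌊$96,416 × 150%/9⌋ = $16,069; SL = ⌊$89,116/9⌋ = $9,901 → take DB $16,069. Book value $80,347.
Year 2: DB = ⌊$80,347 × 150%/9⌋ = $13,391; SL = ⌊$73,047/8⌋ = $9,130 → take DB $13,391. Book value $66,956.
Year 3: DB = ⌊$66,956 × 150%/9⌋ = $11,159; SL = ⌊$59,656/7⌋ = $8,522 → take DB $11,159. Book value $55,797.
Year 4: DB = ⌊$55,797 × 150%/9⌋ = $9,299; SL = ⌊$48,497/6⌋ = $8,082 → take DB $9,299. Book value $46,498.
Year 5: DB = ⌊$46,498 × 150%/9⌋ = $7,749; SL = ⌊$39,198/5⌋ = $7,839 → take SL $7,839. Book value $38,659.
Year 6: DB = ⌊$38,659 × 150%/9⌋ = $6,443; SL = ⌊$31,359/4⌋ = $7,839 → take SL $7,839. Book value $30,820.
Year 7: DB = ⌊$30,820 × 150%/9⌋ = $5,136; SL = ⌊$23,520/3⌋ = $7,840 → take SL $7,840. Book value $22,980.
Year 8: DB = ⌊$22,980 × 150%/9⌋ = $3,830; SL = ⌊$15,680/2⌋ = $7,840 → take SL $7,840. Book value $15,140.

$15,140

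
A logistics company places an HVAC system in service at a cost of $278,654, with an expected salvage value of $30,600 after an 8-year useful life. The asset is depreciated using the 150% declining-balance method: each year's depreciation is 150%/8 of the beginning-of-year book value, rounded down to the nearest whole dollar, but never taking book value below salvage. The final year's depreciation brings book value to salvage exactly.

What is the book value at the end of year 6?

Depreciable base = $278,654 − $30,600 = $248,054.
Year 1: ⌊$278,654 × 150%/8⌋ = $52,247. Book value $226,407.
Year 2: ⌊$226,407 × 150%/8⌋ = $42,451. Book value $183,956.
Year 3: ⌊$183,956 × 150%/8⌋ = $34,491. Book value $149,465.
Year 4: ⌊$149,465 × 150%/8⌋ = $28,024. Book value $121,441.
Year 5: ⌊$121,441 × 150%/8⌋ = $22,770. Book value $98,671.
Year 6: ⌊$98,671 × 150%/8⌋ = $18,500. Book value $80,171.

$80,171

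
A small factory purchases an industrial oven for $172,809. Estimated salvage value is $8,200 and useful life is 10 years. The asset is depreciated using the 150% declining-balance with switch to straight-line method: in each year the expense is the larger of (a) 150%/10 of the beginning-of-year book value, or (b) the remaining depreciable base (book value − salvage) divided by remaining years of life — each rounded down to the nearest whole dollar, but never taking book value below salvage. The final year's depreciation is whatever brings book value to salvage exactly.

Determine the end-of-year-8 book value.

$35,536

Depreciable base = $172,809 − $8,200 = $164,609.
Year 1: DB = ⌊$172,809 × 150%/10⌋ = $25,921; SL = ⌊$164,609/10⌋ = $16,460 → take DB $25,921. Book value $146,888.
Year 2: DB = ⌊$146,888 × 150%/10⌋ = $22,033; SL = ⌊$138,688/9⌋ = $15,409 → take DB $22,033. Book value $124,855.
Year 3: DB = ⌊$124,855 × 150%/10⌋ = $18,728; SL = ⌊$116,655/8⌋ = $14,581 → take DB $18,728. Book value $106,127.
Year 4: DB = ⌊$106,127 × 150%/10⌋ = $15,919; SL = ⌊$97,927/7⌋ = $13,989 → take DB $15,919. Book value $90,208.
Year 5: DB = ⌊$90,208 × 150%/10⌋ = $13,531; SL = ⌊$82,008/6⌋ = $13,668 → take SL $13,668. Book value $76,540.
Year 6: DB = ⌊$76,540 × 150%/10⌋ = $11,481; SL = ⌊$68,340/5⌋ = $13,668 → take SL $13,668. Book value $62,872.
Year 7: DB = ⌊$62,872 × 150%/10⌋ = $9,430; SL = ⌊$54,672/4⌋ = $13,668 → take SL $13,668. Book value $49,204.
Year 8: DB = ⌊$49,204 × 150%/10⌋ = $7,380; SL = ⌊$41,004/3⌋ = $13,668 → take SL $13,668. Book value $35,536.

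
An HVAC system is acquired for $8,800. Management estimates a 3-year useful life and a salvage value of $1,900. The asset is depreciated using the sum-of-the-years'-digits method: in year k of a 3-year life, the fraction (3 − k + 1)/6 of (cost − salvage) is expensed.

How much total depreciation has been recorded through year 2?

$5,750

Depreciable base = $8,800 − $1,900 = $6,900.
Sum of the years' digits = 3+2+1 = 6.
Year 1: $6,900 × 3/6 = $3,450. Book value $5,350.
Year 2: $6,900 × 2/6 = $2,300. Book value $3,050.
Accumulated through year 2 = $8,800 − $3,050 = $5,750.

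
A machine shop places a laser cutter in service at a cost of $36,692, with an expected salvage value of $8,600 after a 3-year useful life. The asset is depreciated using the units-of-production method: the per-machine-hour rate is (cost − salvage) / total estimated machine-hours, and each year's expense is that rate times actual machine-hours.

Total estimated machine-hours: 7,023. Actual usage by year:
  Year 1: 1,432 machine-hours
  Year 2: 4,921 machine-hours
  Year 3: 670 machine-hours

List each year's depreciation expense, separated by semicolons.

Depreciable base = $36,692 − $8,600 = $28,092.
Rate = $28,092 / 7,023 machine-hours = $4 per machine-hour.
Year 1: 1,432 × $4 = $5,728. Book value $30,964.
Year 2: 4,921 × $4 = $19,684. Book value $11,280.
Year 3: 670 × $4 = $2,680. Book value $8,600.

$5,728; $19,684; $2,680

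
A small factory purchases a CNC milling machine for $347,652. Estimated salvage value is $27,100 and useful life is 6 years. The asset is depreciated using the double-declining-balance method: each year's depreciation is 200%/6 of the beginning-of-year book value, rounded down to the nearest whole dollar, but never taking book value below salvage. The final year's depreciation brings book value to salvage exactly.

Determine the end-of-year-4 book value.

$68,672

Depreciable base = $347,652 − $27,100 = $320,552.
Year 1: ⌊$347,652 × 200%/6⌋ = $115,884. Book value $231,768.
Year 2: ⌊$231,768 × 200%/6⌋ = $77,256. Book value $154,512.
Year 3: ⌊$154,512 × 200%/6⌋ = $51,504. Book value $103,008.
Year 4: ⌊$103,008 × 200%/6⌋ = $34,336. Book value $68,672.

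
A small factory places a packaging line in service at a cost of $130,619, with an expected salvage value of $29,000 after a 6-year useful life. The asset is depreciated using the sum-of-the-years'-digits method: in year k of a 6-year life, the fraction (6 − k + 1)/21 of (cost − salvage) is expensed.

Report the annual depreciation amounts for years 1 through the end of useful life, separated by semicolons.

$29,034; $24,195; $19,356; $14,517; $9,678; $4,839

Depreciable base = $130,619 − $29,000 = $101,619.
Sum of the years' digits = 6+5+4+3+2+1 = 21.
Year 1: $101,619 × 6/21 = $29,034. Book value $101,585.
Year 2: $101,619 × 5/21 = $24,195. Book value $77,390.
Year 3: $101,619 × 4/21 = $19,356. Book value $58,034.
Year 4: $101,619 × 3/21 = $14,517. Book value $43,517.
Year 5: $101,619 × 2/21 = $9,678. Book value $33,839.
Year 6: $101,619 × 1/21 = $4,839. Book value $29,000.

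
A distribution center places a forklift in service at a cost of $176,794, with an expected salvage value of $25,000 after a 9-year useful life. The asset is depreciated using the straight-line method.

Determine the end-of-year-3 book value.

Depreciable base = $176,794 − $25,000 = $151,794.
Annual expense = $151,794 / 9 = $16,866.
End of year 1: book value $159,928.
End of year 2: book value $143,062.
End of year 3: book value $126,196.

$126,196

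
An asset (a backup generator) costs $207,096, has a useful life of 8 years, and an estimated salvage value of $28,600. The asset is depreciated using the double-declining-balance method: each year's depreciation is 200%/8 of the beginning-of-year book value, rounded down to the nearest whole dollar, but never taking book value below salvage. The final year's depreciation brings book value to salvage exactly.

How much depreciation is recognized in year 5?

Depreciable base = $207,096 − $28,600 = $178,496.
Year 1: ⌊$207,096 × 200%/8⌋ = $51,774. Book value $155,322.
Year 2: ⌊$155,322 × 200%/8⌋ = $38,830. Book value $116,492.
Year 3: ⌊$116,492 × 200%/8⌋ = $29,123. Book value $87,369.
Year 4: ⌊$87,369 × 200%/8⌋ = $21,842. Book value $65,527.
Year 5: ⌊$65,527 × 200%/8⌋ = $16,381. Book value $49,146.

$16,381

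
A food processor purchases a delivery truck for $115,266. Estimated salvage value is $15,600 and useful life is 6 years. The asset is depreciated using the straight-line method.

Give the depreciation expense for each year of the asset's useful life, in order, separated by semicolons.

Depreciable base = $115,266 − $15,600 = $99,666.
Annual expense = $99,666 / 6 = $16,611.
End of year 1: book value $98,655.
End of year 2: book value $82,044.
End of year 3: book value $65,433.
End of year 4: book value $48,822.
End of year 5: book value $32,211.
End of year 6: book value $15,600.

$16,611; $16,611; $16,611; $16,611; $16,611; $16,611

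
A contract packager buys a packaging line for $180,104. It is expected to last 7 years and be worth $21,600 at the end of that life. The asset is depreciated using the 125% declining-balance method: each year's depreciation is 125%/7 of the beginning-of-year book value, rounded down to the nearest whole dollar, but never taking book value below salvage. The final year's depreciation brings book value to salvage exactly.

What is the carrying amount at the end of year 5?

$67,358

Depreciable base = $180,104 − $21,600 = $158,504.
Year 1: ⌊$180,104 × 125%/7⌋ = $32,161. Book value $147,943.
Year 2: ⌊$147,943 × 125%/7⌋ = $26,418. Book value $121,525.
Year 3: ⌊$121,525 × 125%/7⌋ = $21,700. Book value $99,825.
Year 4: ⌊$99,825 × 125%/7⌋ = $17,825. Book value $82,000.
Year 5: ⌊$82,000 × 125%/7⌋ = $14,642. Book value $67,358.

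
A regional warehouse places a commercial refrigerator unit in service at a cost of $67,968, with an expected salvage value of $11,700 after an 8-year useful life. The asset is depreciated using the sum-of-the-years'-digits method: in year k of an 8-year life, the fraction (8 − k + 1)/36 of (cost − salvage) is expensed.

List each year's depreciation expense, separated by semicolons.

Depreciable base = $67,968 − $11,700 = $56,268.
Sum of the years' digits = 8+7+6+5+4+3+2+1 = 36.
Year 1: $56,268 × 8/36 = $12,504. Book value $55,464.
Year 2: $56,268 × 7/36 = $10,941. Book value $44,523.
Year 3: $56,268 × 6/36 = $9,378. Book value $35,145.
Year 4: $56,268 × 5/36 = $7,815. Book value $27,330.
Year 5: $56,268 × 4/36 = $6,252. Book value $21,078.
Year 6: $56,268 × 3/36 = $4,689. Book value $16,389.
Year 7: $56,268 × 2/36 = $3,126. Book value $13,263.
Year 8: $56,268 × 1/36 = $1,563. Book value $11,700.

$12,504; $10,941; $9,378; $7,815; $6,252; $4,689; $3,126; $1,563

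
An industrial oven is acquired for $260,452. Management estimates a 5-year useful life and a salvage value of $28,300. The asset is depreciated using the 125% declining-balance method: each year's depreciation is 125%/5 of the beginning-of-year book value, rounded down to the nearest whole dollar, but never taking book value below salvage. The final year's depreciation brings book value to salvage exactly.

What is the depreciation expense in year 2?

$48,834

Depreciable base = $260,452 − $28,300 = $232,152.
Year 1: ⌊$260,452 × 125%/5⌋ = $65,113. Book value $195,339.
Year 2: ⌊$195,339 × 125%/5⌋ = $48,834. Book value $146,505.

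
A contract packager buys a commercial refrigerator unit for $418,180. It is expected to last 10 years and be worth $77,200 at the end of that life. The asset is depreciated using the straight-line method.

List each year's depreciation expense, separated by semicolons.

Depreciable base = $418,180 − $77,200 = $340,980.
Annual expense = $340,980 / 10 = $34,098.
End of year 1: book value $384,082.
End of year 2: book value $349,984.
End of year 3: book value $315,886.
End of year 4: book value $281,788.
End of year 5: book value $247,690.
End of year 6: book value $213,592.
End of year 7: book value $179,494.
End of year 8: book value $145,396.
End of year 9: book value $111,298.
End of year 10: book value $77,200.

$34,098; $34,098; $34,098; $34,098; $34,098; $34,098; $34,098; $34,098; $34,098; $34,098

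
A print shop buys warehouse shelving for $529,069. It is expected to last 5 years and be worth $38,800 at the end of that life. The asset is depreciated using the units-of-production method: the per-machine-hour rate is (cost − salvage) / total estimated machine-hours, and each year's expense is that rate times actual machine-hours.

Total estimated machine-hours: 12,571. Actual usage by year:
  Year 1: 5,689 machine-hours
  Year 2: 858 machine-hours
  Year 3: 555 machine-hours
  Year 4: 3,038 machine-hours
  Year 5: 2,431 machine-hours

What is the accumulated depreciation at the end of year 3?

$276,978

Depreciable base = $529,069 − $38,800 = $490,269.
Rate = $490,269 / 12,571 machine-hours = $39 per machine-hour.
Year 1: 5,689 × $39 = $221,871. Book value $307,198.
Year 2: 858 × $39 = $33,462. Book value $273,736.
Year 3: 555 × $39 = $21,645. Book value $252,091.
Accumulated through year 3 = $529,069 − $252,091 = $276,978.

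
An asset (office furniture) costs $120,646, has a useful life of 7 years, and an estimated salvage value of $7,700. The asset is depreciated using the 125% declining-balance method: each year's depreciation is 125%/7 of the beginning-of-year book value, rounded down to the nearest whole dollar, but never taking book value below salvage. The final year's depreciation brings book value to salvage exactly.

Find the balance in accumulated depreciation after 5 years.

Depreciable base = $120,646 − $7,700 = $112,946.
Year 1: ⌊$120,646 × 125%/7⌋ = $21,543. Book value $99,103.
Year 2: ⌊$99,103 × 125%/7⌋ = $17,696. Book value $81,407.
Year 3: ⌊$81,407 × 125%/7⌋ = $14,536. Book value $66,871.
Year 4: ⌊$66,871 × 125%/7⌋ = $11,941. Book value $54,930.
Year 5: ⌊$54,930 × 125%/7⌋ = $9,808. Book value $45,122.
Accumulated through year 5 = $120,646 − $45,122 = $75,524.

$75,524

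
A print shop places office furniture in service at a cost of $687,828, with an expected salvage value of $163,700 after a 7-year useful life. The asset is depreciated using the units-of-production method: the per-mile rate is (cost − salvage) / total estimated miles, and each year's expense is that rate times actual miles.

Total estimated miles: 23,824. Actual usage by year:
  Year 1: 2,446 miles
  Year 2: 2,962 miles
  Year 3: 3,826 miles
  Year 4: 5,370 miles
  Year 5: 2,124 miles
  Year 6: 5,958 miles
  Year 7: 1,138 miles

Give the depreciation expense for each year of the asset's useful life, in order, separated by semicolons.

Depreciable base = $687,828 − $163,700 = $524,128.
Rate = $524,128 / 23,824 miles = $22 per mile.
Year 1: 2,446 × $22 = $53,812. Book value $634,016.
Year 2: 2,962 × $22 = $65,164. Book value $568,852.
Year 3: 3,826 × $22 = $84,172. Book value $484,680.
Year 4: 5,370 × $22 = $118,140. Book value $366,540.
Year 5: 2,124 × $22 = $46,728. Book value $319,812.
Year 6: 5,958 × $22 = $131,076. Book value $188,736.
Year 7: 1,138 × $22 = $25,036. Book value $163,700.

$53,812; $65,164; $84,172; $118,140; $46,728; $131,076; $25,036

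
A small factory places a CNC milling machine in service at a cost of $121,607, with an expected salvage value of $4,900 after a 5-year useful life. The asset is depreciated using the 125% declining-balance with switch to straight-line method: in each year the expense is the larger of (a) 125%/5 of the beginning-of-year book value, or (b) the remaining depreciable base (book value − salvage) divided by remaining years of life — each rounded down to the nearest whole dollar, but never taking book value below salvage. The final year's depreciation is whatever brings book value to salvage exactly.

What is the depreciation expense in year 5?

$21,169

Depreciable base = $121,607 − $4,900 = $116,707.
Year 1: DB = ⌊$121,607 × 125%/5⌋ = $30,401; SL = ⌊$116,707/5⌋ = $23,341 → take DB $30,401. Book value $91,206.
Year 2: DB = ⌊$91,206 × 125%/5⌋ = $22,801; SL = ⌊$86,306/4⌋ = $21,576 → take DB $22,801. Book value $68,405.
Year 3: DB = ⌊$68,405 × 125%/5⌋ = $17,101; SL = ⌊$63,505/3⌋ = $21,168 → take SL $21,168. Book value $47,237.
Year 4: DB = ⌊$47,237 × 125%/5⌋ = $11,809; SL = ⌊$42,337/2⌋ = $21,168 → take SL $21,168. Book value $26,069.
Year 5 (final): $26,069 − $4,900 = $21,169. Book value $4,900.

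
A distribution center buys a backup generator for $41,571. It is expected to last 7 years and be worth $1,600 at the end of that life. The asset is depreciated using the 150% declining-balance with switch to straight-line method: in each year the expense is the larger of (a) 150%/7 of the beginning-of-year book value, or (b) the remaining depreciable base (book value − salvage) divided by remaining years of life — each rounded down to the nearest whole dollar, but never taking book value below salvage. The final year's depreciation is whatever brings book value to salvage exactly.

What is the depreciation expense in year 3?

$5,499

Depreciable base = $41,571 − $1,600 = $39,971.
Year 1: DB = ⌊$41,571 × 150%/7⌋ = $8,908; SL = ⌊$39,971/7⌋ = $5,710 → take DB $8,908. Book value $32,663.
Year 2: DB = ⌊$32,663 × 150%/7⌋ = $6,999; SL = ⌊$31,063/6⌋ = $5,177 → take DB $6,999. Book value $25,664.
Year 3: DB = ⌊$25,664 × 150%/7⌋ = $5,499; SL = ⌊$24,064/5⌋ = $4,812 → take DB $5,499. Book value $20,165.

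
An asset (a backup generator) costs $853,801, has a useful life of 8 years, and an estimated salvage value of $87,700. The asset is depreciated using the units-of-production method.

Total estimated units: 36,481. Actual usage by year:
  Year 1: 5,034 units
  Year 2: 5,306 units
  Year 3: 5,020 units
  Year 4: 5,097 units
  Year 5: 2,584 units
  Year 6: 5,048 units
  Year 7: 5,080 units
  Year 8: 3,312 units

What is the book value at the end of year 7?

$157,252

Depreciable base = $853,801 − $87,700 = $766,101.
Rate = $766,101 / 36,481 units = $21 per unit.
Year 1: 5,034 × $21 = $105,714. Book value $748,087.
Year 2: 5,306 × $21 = $111,426. Book value $636,661.
Year 3: 5,020 × $21 = $105,420. Book value $531,241.
Year 4: 5,097 × $21 = $107,037. Book value $424,204.
Year 5: 2,584 × $21 = $54,264. Book value $369,940.
Year 6: 5,048 × $21 = $106,008. Book value $263,932.
Year 7: 5,080 × $21 = $106,680. Book value $157,252.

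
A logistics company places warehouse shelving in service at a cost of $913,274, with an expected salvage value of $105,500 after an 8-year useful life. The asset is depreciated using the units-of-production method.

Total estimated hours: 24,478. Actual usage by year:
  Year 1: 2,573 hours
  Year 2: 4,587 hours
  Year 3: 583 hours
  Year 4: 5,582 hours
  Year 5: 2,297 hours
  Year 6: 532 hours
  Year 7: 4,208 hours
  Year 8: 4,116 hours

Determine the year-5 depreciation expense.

$75,801

Depreciable base = $913,274 − $105,500 = $807,774.
Rate = $807,774 / 24,478 hours = $33 per hour.
Year 1: 2,573 × $33 = $84,909. Book value $828,365.
Year 2: 4,587 × $33 = $151,371. Book value $676,994.
Year 3: 583 × $33 = $19,239. Book value $657,755.
Year 4: 5,582 × $33 = $184,206. Book value $473,549.
Year 5: 2,297 × $33 = $75,801. Book value $397,748.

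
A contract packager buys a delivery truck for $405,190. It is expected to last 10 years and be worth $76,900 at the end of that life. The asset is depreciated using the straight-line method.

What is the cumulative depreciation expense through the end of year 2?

$65,658

Depreciable base = $405,190 − $76,900 = $328,290.
Annual expense = $328,290 / 10 = $32,829.
End of year 1: book value $372,361.
End of year 2: book value $339,532.
Accumulated through year 2 = $405,190 − $339,532 = $65,658.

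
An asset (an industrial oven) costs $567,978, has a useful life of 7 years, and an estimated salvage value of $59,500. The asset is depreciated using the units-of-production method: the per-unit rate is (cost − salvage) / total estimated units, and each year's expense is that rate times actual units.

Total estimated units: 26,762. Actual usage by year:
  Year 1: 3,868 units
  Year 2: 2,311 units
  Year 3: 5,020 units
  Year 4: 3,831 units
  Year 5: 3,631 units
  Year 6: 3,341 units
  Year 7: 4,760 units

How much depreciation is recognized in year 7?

Depreciable base = $567,978 − $59,500 = $508,478.
Rate = $508,478 / 26,762 units = $19 per unit.
Year 1: 3,868 × $19 = $73,492. Book value $494,486.
Year 2: 2,311 × $19 = $43,909. Book value $450,577.
Year 3: 5,020 × $19 = $95,380. Book value $355,197.
Year 4: 3,831 × $19 = $72,789. Book value $282,408.
Year 5: 3,631 × $19 = $68,989. Book value $213,419.
Year 6: 3,341 × $19 = $63,479. Book value $149,940.
Year 7: 4,760 × $19 = $90,440. Book value $59,500.

$90,440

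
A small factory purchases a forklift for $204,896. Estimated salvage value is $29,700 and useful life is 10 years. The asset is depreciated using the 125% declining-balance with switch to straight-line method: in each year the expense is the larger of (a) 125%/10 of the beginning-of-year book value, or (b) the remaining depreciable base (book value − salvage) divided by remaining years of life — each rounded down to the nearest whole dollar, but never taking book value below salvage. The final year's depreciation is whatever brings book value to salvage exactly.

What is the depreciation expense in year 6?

$15,068

Depreciable base = $204,896 − $29,700 = $175,196.
Year 1: DB = ⌊$204,896 × 125%/10⌋ = $25,612; SL = ⌊$175,196/10⌋ = $17,519 → take DB $25,612. Book value $179,284.
Year 2: DB = ⌊$179,284 × 125%/10⌋ = $22,410; SL = ⌊$149,584/9⌋ = $16,620 → take DB $22,410. Book value $156,874.
Year 3: DB = ⌊$156,874 × 125%/10⌋ = $19,609; SL = ⌊$127,174/8⌋ = $15,896 → take DB $19,609. Book value $137,265.
Year 4: DB = ⌊$137,265 × 125%/10⌋ = $17,158; SL = ⌊$107,565/7⌋ = $15,366 → take DB $17,158. Book value $120,107.
Year 5: DB = ⌊$120,107 × 125%/10⌋ = $15,013; SL = ⌊$90,407/6⌋ = $15,067 → take SL $15,067. Book value $105,040.
Year 6: DB = ⌊$105,040 × 125%/10⌋ = $13,130; SL = ⌊$75,340/5⌋ = $15,068 → take SL $15,068. Book value $89,972.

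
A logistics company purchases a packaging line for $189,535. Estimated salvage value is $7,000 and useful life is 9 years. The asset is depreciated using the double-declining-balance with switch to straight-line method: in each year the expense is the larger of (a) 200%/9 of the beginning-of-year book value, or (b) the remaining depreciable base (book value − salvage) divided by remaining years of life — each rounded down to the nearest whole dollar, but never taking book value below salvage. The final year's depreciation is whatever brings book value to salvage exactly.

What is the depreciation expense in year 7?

Depreciable base = $189,535 − $7,000 = $182,535.
Year 1: DB = ⌊$189,535 × 200%/9⌋ = $42,118; SL = ⌊$182,535/9⌋ = $20,281 → take DB $42,118. Book value $147,417.
Year 2: DB = ⌊$147,417 × 200%/9⌋ = $32,759; SL = ⌊$140,417/8⌋ = $17,552 → take DB $32,759. Book value $114,658.
Year 3: DB = ⌊$114,658 × 200%/9⌋ = $25,479; SL = ⌊$107,658/7⌋ = $15,379 → take DB $25,479. Book value $89,179.
Year 4: DB = ⌊$89,179 × 200%/9⌋ = $19,817; SL = ⌊$82,179/6⌋ = $13,696 → take DB $19,817. Book value $69,362.
Year 5: DB = ⌊$69,362 × 200%/9⌋ = $15,413; SL = ⌊$62,362/5⌋ = $12,472 → take DB $15,413. Book value $53,949.
Year 6: DB = ⌊$53,949 × 200%/9⌋ = $11,988; SL = ⌊$46,949/4⌋ = $11,737 → take DB $11,988. Book value $41,961.
Year 7: DB = ⌊$41,961 × 200%/9⌋ = $9,324; SL = ⌊$34,961/3⌋ = $11,653 → take SL $11,653. Book value $30,308.

$11,653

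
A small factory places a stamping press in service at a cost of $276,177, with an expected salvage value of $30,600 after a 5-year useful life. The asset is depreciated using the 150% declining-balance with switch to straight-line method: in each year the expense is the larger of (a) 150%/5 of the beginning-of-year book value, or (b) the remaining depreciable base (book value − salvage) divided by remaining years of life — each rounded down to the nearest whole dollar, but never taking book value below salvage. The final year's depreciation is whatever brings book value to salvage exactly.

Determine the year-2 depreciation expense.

$57,997

Depreciable base = $276,177 − $30,600 = $245,577.
Year 1: DB = ⌊$276,177 × 150%/5⌋ = $82,853; SL = ⌊$245,577/5⌋ = $49,115 → take DB $82,853. Book value $193,324.
Year 2: DB = ⌊$193,324 × 150%/5⌋ = $57,997; SL = ⌊$162,724/4⌋ = $40,681 → take DB $57,997. Book value $135,327.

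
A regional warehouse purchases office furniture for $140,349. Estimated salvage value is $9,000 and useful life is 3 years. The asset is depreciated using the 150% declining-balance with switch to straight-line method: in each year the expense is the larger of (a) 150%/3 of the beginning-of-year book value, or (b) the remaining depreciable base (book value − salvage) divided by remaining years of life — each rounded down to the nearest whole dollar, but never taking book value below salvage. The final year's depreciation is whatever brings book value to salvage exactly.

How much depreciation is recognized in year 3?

$26,088

Depreciable base = $140,349 − $9,000 = $131,349.
Year 1: DB = ⌊$140,349 × 150%/3⌋ = $70,174; SL = ⌊$131,349/3⌋ = $43,783 → take DB $70,174. Book value $70,175.
Year 2: DB = ⌊$70,175 × 150%/3⌋ = $35,087; SL = ⌊$61,175/2⌋ = $30,587 → take DB $35,087. Book value $35,088.
Year 3 (final): $35,088 − $9,000 = $26,088. Book value $9,000.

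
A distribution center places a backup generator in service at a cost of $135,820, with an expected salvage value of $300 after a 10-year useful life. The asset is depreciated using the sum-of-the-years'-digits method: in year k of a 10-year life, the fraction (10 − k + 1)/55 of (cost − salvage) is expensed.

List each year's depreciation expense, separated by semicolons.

Depreciable base = $135,820 − $300 = $135,520.
Sum of the years' digits = 10+9+8+7+6+5+4+3+2+1 = 55.
Year 1: $135,520 × 10/55 = $24,640. Book value $111,180.
Year 2: $135,520 × 9/55 = $22,176. Book value $89,004.
Year 3: $135,520 × 8/55 = $19,712. Book value $69,292.
Year 4: $135,520 × 7/55 = $17,248. Book value $52,044.
Year 5: $135,520 × 6/55 = $14,784. Book value $37,260.
Year 6: $135,520 × 5/55 = $12,320. Book value $24,940.
Year 7: $135,520 × 4/55 = $9,856. Book value $15,084.
Year 8: $135,520 × 3/55 = $7,392. Book value $7,692.
Year 9: $135,520 × 2/55 = $4,928. Book value $2,764.
Year 10: $135,520 × 1/55 = $2,464. Book value $300.

$24,640; $22,176; $19,712; $17,248; $14,784; $12,320; $9,856; $7,392; $4,928; $2,464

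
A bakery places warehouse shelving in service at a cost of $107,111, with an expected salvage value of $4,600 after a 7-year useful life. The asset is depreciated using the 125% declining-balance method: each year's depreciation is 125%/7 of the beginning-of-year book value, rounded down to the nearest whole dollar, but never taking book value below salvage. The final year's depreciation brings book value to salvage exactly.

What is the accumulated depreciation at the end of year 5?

$67,052

Depreciable base = $107,111 − $4,600 = $102,511.
Year 1: ⌊$107,111 × 125%/7⌋ = $19,126. Book value $87,985.
Year 2: ⌊$87,985 × 125%/7⌋ = $15,711. Book value $72,274.
Year 3: ⌊$72,274 × 125%/7⌋ = $12,906. Book value $59,368.
Year 4: ⌊$59,368 × 125%/7⌋ = $10,601. Book value $48,767.
Year 5: ⌊$48,767 × 125%/7⌋ = $8,708. Book value $40,059.
Accumulated through year 5 = $107,111 − $40,059 = $67,052.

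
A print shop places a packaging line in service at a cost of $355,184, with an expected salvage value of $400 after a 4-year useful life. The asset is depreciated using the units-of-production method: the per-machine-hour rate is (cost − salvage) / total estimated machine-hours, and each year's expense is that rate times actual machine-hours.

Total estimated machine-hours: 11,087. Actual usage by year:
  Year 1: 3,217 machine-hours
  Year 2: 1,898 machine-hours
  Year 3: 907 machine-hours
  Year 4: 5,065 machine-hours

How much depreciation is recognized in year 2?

$60,736

Depreciable base = $355,184 − $400 = $354,784.
Rate = $354,784 / 11,087 machine-hours = $32 per machine-hour.
Year 1: 3,217 × $32 = $102,944. Book value $252,240.
Year 2: 1,898 × $32 = $60,736. Book value $191,504.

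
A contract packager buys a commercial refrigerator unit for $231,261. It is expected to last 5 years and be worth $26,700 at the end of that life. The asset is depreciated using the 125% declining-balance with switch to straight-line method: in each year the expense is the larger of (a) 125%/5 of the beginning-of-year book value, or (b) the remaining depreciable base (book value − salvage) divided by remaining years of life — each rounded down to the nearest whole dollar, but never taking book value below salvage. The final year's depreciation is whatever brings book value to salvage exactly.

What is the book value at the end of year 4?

$61,162

Depreciable base = $231,261 − $26,700 = $204,561.
Year 1: DB = ⌊$231,261 × 125%/5⌋ = $57,815; SL = ⌊$204,561/5⌋ = $40,912 → take DB $57,815. Book value $173,446.
Year 2: DB = ⌊$173,446 × 125%/5⌋ = $43,361; SL = ⌊$146,746/4⌋ = $36,686 → take DB $43,361. Book value $130,085.
Year 3: DB = ⌊$130,085 × 125%/5⌋ = $32,521; SL = ⌊$103,385/3⌋ = $34,461 → take SL $34,461. Book value $95,624.
Year 4: DB = ⌊$95,624 × 125%/5⌋ = $23,906; SL = ⌊$68,924/2⌋ = $34,462 → take SL $34,462. Book value $61,162.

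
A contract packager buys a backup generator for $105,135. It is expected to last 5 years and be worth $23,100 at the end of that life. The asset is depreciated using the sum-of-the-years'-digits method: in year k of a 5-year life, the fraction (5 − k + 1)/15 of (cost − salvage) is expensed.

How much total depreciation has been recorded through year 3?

Depreciable base = $105,135 − $23,100 = $82,035.
Sum of the years' digits = 5+4+3+2+1 = 15.
Year 1: $82,035 × 5/15 = $27,345. Book value $77,790.
Year 2: $82,035 × 4/15 = $21,876. Book value $55,914.
Year 3: $82,035 × 3/15 = $16,407. Book value $39,507.
Accumulated through year 3 = $105,135 − $39,507 = $65,628.

$65,628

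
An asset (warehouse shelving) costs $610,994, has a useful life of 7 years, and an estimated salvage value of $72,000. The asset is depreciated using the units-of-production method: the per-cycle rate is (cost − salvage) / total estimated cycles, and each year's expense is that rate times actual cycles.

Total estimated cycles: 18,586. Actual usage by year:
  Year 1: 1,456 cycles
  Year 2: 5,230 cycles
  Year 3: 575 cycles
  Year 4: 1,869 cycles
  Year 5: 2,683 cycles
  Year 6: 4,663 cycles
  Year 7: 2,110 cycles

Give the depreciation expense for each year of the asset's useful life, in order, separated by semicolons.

$42,224; $151,670; $16,675; $54,201; $77,807; $135,227; $61,190

Depreciable base = $610,994 − $72,000 = $538,994.
Rate = $538,994 / 18,586 cycles = $29 per cycle.
Year 1: 1,456 × $29 = $42,224. Book value $568,770.
Year 2: 5,230 × $29 = $151,670. Book value $417,100.
Year 3: 575 × $29 = $16,675. Book value $400,425.
Year 4: 1,869 × $29 = $54,201. Book value $346,224.
Year 5: 2,683 × $29 = $77,807. Book value $268,417.
Year 6: 4,663 × $29 = $135,227. Book value $133,190.
Year 7: 2,110 × $29 = $61,190. Book value $72,000.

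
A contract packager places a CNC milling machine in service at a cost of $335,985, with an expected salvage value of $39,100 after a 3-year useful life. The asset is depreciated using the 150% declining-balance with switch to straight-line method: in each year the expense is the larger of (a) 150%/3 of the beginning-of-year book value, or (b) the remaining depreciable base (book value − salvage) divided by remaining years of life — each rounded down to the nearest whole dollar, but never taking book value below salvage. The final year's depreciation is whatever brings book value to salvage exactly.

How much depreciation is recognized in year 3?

Depreciable base = $335,985 − $39,100 = $296,885.
Year 1: DB = ⌊$335,985 × 150%/3⌋ = $167,992; SL = ⌊$296,885/3⌋ = $98,961 → take DB $167,992. Book value $167,993.
Year 2: DB = ⌊$167,993 × 150%/3⌋ = $83,996; SL = ⌊$128,893/2⌋ = $64,446 → take DB $83,996. Book value $83,997.
Year 3 (final): $83,997 − $39,100 = $44,897. Book value $39,100.

$44,897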